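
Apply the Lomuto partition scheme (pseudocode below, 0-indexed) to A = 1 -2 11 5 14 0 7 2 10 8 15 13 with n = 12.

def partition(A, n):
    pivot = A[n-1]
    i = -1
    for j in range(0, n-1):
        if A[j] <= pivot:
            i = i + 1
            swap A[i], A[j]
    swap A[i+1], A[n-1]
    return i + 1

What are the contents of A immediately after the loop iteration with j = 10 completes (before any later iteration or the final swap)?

pivot=13, i=-1
j=0: 1≤13, i=0, swap(0,0) ⇒ 1 -2 11 5 14 0 7 2 10 8 15 13
j=1: -2≤13, i=1, swap(1,1) ⇒ 1 -2 11 5 14 0 7 2 10 8 15 13
j=2: 11≤13, i=2, swap(2,2) ⇒ 1 -2 11 5 14 0 7 2 10 8 15 13
j=3: 5≤13, i=3, swap(3,3) ⇒ 1 -2 11 5 14 0 7 2 10 8 15 13
j=4: 14>13, skip
j=5: 0≤13, i=4, swap(4,5) ⇒ 1 -2 11 5 0 14 7 2 10 8 15 13
j=6: 7≤13, i=5, swap(5,6) ⇒ 1 -2 11 5 0 7 14 2 10 8 15 13
j=7: 2≤13, i=6, swap(6,7) ⇒ 1 -2 11 5 0 7 2 14 10 8 15 13
j=8: 10≤13, i=7, swap(7,8) ⇒ 1 -2 11 5 0 7 2 10 14 8 15 13
j=9: 8≤13, i=8, swap(8,9) ⇒ 1 -2 11 5 0 7 2 10 8 14 15 13
j=10: 15>13, skip
(after j=10) A = 1 -2 11 5 0 7 2 10 8 14 15 13

1 -2 11 5 0 7 2 10 8 14 15 13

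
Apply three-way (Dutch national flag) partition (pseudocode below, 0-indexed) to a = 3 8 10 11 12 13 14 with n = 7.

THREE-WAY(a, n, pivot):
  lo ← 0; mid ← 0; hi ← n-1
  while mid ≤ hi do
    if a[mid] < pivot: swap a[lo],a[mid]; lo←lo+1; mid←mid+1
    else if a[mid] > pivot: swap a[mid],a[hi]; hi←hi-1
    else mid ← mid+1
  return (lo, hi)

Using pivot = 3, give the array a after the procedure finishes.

3 10 11 12 13 14 8

lo=0 mid=0 hi=6
3=3: mid=1
8>3: swap(1,6), hi=5 ⇒ 3 14 10 11 12 13 8
14>3: swap(1,5), hi=4 ⇒ 3 13 10 11 12 14 8
13>3: swap(1,4), hi=3 ⇒ 3 12 10 11 13 14 8
12>3: swap(1,3), hi=2 ⇒ 3 11 10 12 13 14 8
11>3: swap(1,2), hi=1 ⇒ 3 10 11 12 13 14 8
10>3: swap(1,1), hi=0 ⇒ 3 10 11 12 13 14 8
done. lo=0 hi=0; a=3 10 11 12 13 14 8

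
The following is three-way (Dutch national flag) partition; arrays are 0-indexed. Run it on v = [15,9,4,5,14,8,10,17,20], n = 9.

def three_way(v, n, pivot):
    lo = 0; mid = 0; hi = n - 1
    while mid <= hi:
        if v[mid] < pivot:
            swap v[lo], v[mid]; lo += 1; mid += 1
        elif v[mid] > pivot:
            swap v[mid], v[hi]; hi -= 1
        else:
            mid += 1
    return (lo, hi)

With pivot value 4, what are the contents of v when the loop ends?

pivot = 4; lo=0, mid=0, hi=8
v[mid]=15>4: swap v[0],v[8]; hi=7 → [20,9,4,5,14,8,10,17,15]
v[mid]=20>4: swap v[0],v[7]; hi=6 → [17,9,4,5,14,8,10,20,15]
v[mid]=17>4: swap v[0],v[6]; hi=5 → [10,9,4,5,14,8,17,20,15]
v[mid]=10>4: swap v[0],v[5]; hi=4 → [8,9,4,5,14,10,17,20,15]
v[mid]=8>4: swap v[0],v[4]; hi=3 → [14,9,4,5,8,10,17,20,15]
v[mid]=14>4: swap v[0],v[3]; hi=2 → [5,9,4,14,8,10,17,20,15]
v[mid]=5>4: swap v[0],v[2]; hi=1 → [4,9,5,14,8,10,17,20,15]
v[mid]=4=4: mid=1
v[mid]=9>4: swap v[1],v[1]; hi=0 → [4,9,5,14,8,10,17,20,15]
end: lo=0, hi=0; v = [4,9,5,14,8,10,17,20,15]

[4,9,5,14,8,10,17,20,15]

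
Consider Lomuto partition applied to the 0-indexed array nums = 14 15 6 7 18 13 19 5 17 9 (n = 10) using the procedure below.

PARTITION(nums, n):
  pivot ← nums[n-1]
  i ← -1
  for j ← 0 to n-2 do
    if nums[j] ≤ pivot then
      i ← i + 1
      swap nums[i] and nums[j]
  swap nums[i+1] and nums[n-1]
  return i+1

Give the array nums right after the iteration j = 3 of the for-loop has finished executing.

pivot=9, i=-1
j=0: 14>9, skip
j=1: 15>9, skip
j=2: 6≤9, i=0, swap(0,2) ⇒ 6 15 14 7 18 13 19 5 17 9
j=3: 7≤9, i=1, swap(1,3) ⇒ 6 7 14 15 18 13 19 5 17 9
(after j=3) nums = 6 7 14 15 18 13 19 5 17 9

6 7 14 15 18 13 19 5 17 9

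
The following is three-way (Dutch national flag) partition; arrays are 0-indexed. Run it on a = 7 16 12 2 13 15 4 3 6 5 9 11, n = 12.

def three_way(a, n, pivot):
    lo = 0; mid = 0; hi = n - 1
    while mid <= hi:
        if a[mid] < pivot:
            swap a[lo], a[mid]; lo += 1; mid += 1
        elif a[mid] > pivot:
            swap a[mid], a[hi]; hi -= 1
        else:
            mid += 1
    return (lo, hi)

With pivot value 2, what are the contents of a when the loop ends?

2 12 16 13 15 4 3 6 5 9 11 7

pivot = 2; lo=0, mid=0, hi=11
a[mid]=7>2: swap a[0],a[11]; hi=10 → 11 16 12 2 13 15 4 3 6 5 9 7
a[mid]=11>2: swap a[0],a[10]; hi=9 → 9 16 12 2 13 15 4 3 6 5 11 7
a[mid]=9>2: swap a[0],a[9]; hi=8 → 5 16 12 2 13 15 4 3 6 9 11 7
a[mid]=5>2: swap a[0],a[8]; hi=7 → 6 16 12 2 13 15 4 3 5 9 11 7
a[mid]=6>2: swap a[0],a[7]; hi=6 → 3 16 12 2 13 15 4 6 5 9 11 7
a[mid]=3>2: swap a[0],a[6]; hi=5 → 4 16 12 2 13 15 3 6 5 9 11 7
a[mid]=4>2: swap a[0],a[5]; hi=4 → 15 16 12 2 13 4 3 6 5 9 11 7
a[mid]=15>2: swap a[0],a[4]; hi=3 → 13 16 12 2 15 4 3 6 5 9 11 7
a[mid]=13>2: swap a[0],a[3]; hi=2 → 2 16 12 13 15 4 3 6 5 9 11 7
a[mid]=2=2: mid=1
a[mid]=16>2: swap a[1],a[2]; hi=1 → 2 12 16 13 15 4 3 6 5 9 11 7
a[mid]=12>2: swap a[1],a[1]; hi=0 → 2 12 16 13 15 4 3 6 5 9 11 7
end: lo=0, hi=0; a = 2 12 16 13 15 4 3 6 5 9 11 7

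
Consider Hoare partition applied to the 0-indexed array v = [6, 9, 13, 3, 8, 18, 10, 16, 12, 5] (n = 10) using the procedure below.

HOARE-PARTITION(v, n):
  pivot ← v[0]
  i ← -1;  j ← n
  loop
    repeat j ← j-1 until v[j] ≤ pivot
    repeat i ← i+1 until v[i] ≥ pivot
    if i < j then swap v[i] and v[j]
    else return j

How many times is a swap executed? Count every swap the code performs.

pivot=6
j stops at 9 (5), i stops at 0 (6); swap ⇒ [5, 9, 13, 3, 8, 18, 10, 16, 12, 6]
j stops at 3 (3), i stops at 1 (9); swap ⇒ [5, 3, 13, 9, 8, 18, 10, 16, 12, 6]
j stops at 1, i stops at 2; i≥j ⇒ return 1. v=[5, 3, 13, 9, 8, 18, 10, 16, 12, 6]

2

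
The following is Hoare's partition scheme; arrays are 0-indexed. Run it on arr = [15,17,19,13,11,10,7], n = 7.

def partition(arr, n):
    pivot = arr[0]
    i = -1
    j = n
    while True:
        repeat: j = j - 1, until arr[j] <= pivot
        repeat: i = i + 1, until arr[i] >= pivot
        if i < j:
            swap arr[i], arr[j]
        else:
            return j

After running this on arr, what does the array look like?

[7,10,11,13,19,17,15]

pivot = arr[0] = 15; i = -1, j = 7
j→6 (arr[6]=7≤15), i→0 (arr[0]=15≥15); i<j, swap → [7,17,19,13,11,10,15]
j→5 (arr[5]=10≤15), i→1 (arr[1]=17≥15); i<j, swap → [7,10,19,13,11,17,15]
j→4 (arr[4]=11≤15), i→2 (arr[2]=19≥15); i<j, swap → [7,10,11,13,19,17,15]
j→3, i→4; i≥j, return j=3. arr = [7,10,11,13,19,17,15]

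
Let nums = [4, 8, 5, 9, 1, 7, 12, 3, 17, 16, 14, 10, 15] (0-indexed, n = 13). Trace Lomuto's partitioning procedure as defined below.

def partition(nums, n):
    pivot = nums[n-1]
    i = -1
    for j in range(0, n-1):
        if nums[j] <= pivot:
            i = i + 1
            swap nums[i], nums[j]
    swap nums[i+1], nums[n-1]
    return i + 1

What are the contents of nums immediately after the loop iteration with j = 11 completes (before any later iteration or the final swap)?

pivot = nums[12] = 15; i = -1
j=0: nums[0]=4 ≤ 15 → i=0, swap nums[0],nums[0] (no change) → [4, 8, 5, 9, 1, 7, 12, 3, 17, 16, 14, 10, 15]
j=1: nums[1]=8 ≤ 15 → i=1, swap nums[1],nums[1] (no change) → [4, 8, 5, 9, 1, 7, 12, 3, 17, 16, 14, 10, 15]
j=2: nums[2]=5 ≤ 15 → i=2, swap nums[2],nums[2] (no change) → [4, 8, 5, 9, 1, 7, 12, 3, 17, 16, 14, 10, 15]
j=3: nums[3]=9 ≤ 15 → i=3, swap nums[3],nums[3] (no change) → [4, 8, 5, 9, 1, 7, 12, 3, 17, 16, 14, 10, 15]
j=4: nums[4]=1 ≤ 15 → i=4, swap nums[4],nums[4] (no change) → [4, 8, 5, 9, 1, 7, 12, 3, 17, 16, 14, 10, 15]
j=5: nums[5]=7 ≤ 15 → i=5, swap nums[5],nums[5] (no change) → [4, 8, 5, 9, 1, 7, 12, 3, 17, 16, 14, 10, 15]
j=6: nums[6]=12 ≤ 15 → i=6, swap nums[6],nums[6] (no change) → [4, 8, 5, 9, 1, 7, 12, 3, 17, 16, 14, 10, 15]
j=7: nums[7]=3 ≤ 15 → i=7, swap nums[7],nums[7] (no change) → [4, 8, 5, 9, 1, 7, 12, 3, 17, 16, 14, 10, 15]
j=8: nums[8]=17 > 15 → no swap
j=9: nums[9]=16 > 15 → no swap
j=10: nums[10]=14 ≤ 15 → i=8, swap nums[8],nums[10] → [4, 8, 5, 9, 1, 7, 12, 3, 14, 16, 17, 10, 15]
j=11: nums[11]=10 ≤ 15 → i=9, swap nums[9],nums[11] → [4, 8, 5, 9, 1, 7, 12, 3, 14, 10, 17, 16, 15]
(after j=11) nums = [4, 8, 5, 9, 1, 7, 12, 3, 14, 10, 17, 16, 15]

[4, 8, 5, 9, 1, 7, 12, 3, 14, 10, 17, 16, 15]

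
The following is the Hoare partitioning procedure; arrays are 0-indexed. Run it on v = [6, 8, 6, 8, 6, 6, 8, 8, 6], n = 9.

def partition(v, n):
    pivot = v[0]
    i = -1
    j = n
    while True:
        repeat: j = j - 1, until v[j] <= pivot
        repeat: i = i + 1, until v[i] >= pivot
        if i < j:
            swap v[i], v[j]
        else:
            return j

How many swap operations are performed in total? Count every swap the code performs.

pivot=6
j stops at 8 (6), i stops at 0 (6); swap ⇒ [6, 8, 6, 8, 6, 6, 8, 8, 6]
j stops at 5 (6), i stops at 1 (8); swap ⇒ [6, 6, 6, 8, 6, 8, 8, 8, 6]
j stops at 4 (6), i stops at 2 (6); swap ⇒ [6, 6, 6, 8, 6, 8, 8, 8, 6]
j stops at 2, i stops at 3; i≥j ⇒ return 2. v=[6, 6, 6, 8, 6, 8, 8, 8, 6]

3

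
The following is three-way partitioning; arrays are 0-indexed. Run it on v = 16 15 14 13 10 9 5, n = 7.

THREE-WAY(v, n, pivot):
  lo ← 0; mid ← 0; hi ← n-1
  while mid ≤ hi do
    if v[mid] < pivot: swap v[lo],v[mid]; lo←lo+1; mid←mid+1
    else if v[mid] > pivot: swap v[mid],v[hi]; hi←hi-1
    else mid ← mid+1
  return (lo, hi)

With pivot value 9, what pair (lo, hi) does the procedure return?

(1, 1)

pivot = 9; lo=0, mid=0, hi=6
v[mid]=16>9: swap v[0],v[6]; hi=5 → 5 15 14 13 10 9 16
v[mid]=5<9: swap v[0],v[0]; lo=1,mid=1 → 5 15 14 13 10 9 16
v[mid]=15>9: swap v[1],v[5]; hi=4 → 5 9 14 13 10 15 16
v[mid]=9=9: mid=2
v[mid]=14>9: swap v[2],v[4]; hi=3 → 5 9 10 13 14 15 16
v[mid]=10>9: swap v[2],v[3]; hi=2 → 5 9 13 10 14 15 16
v[mid]=13>9: swap v[2],v[2]; hi=1 → 5 9 13 10 14 15 16
end: lo=1, hi=1; v = 5 9 13 10 14 15 16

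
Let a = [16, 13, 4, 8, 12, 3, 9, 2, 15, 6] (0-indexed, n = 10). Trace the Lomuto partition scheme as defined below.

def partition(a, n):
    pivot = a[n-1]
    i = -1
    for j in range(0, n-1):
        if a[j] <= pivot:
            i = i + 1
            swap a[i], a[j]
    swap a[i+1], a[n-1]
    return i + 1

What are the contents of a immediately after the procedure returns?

pivot = a[9] = 6; i = -1
j=0: a[0]=16 > 6 → no swap
j=1: a[1]=13 > 6 → no swap
j=2: a[2]=4 ≤ 6 → i=0, swap a[0],a[2] → [4, 13, 16, 8, 12, 3, 9, 2, 15, 6]
j=3: a[3]=8 > 6 → no swap
j=4: a[4]=12 > 6 → no swap
j=5: a[5]=3 ≤ 6 → i=1, swap a[1],a[5] → [4, 3, 16, 8, 12, 13, 9, 2, 15, 6]
j=6: a[6]=9 > 6 → no swap
j=7: a[7]=2 ≤ 6 → i=2, swap a[2],a[7] → [4, 3, 2, 8, 12, 13, 9, 16, 15, 6]
j=8: a[8]=15 > 6 → no swap
final swap a[3],a[9] → [4, 3, 2, 6, 12, 13, 9, 16, 15, 8]; return 3

[4, 3, 2, 6, 12, 13, 9, 16, 15, 8]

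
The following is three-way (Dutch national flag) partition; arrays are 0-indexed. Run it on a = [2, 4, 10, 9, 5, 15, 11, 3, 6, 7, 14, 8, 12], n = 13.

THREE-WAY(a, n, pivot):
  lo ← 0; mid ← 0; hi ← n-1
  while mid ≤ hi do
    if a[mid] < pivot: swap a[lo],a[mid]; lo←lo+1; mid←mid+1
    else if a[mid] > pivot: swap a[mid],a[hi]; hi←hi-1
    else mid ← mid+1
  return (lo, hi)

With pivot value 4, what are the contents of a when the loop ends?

lo=0 mid=0 hi=12
2<4: swap(0,0), lo=1 mid=1 ⇒ [2, 4, 10, 9, 5, 15, 11, 3, 6, 7, 14, 8, 12]
4=4: mid=2
10>4: swap(2,12), hi=11 ⇒ [2, 4, 12, 9, 5, 15, 11, 3, 6, 7, 14, 8, 10]
12>4: swap(2,11), hi=10 ⇒ [2, 4, 8, 9, 5, 15, 11, 3, 6, 7, 14, 12, 10]
8>4: swap(2,10), hi=9 ⇒ [2, 4, 14, 9, 5, 15, 11, 3, 6, 7, 8, 12, 10]
14>4: swap(2,9), hi=8 ⇒ [2, 4, 7, 9, 5, 15, 11, 3, 6, 14, 8, 12, 10]
7>4: swap(2,8), hi=7 ⇒ [2, 4, 6, 9, 5, 15, 11, 3, 7, 14, 8, 12, 10]
6>4: swap(2,7), hi=6 ⇒ [2, 4, 3, 9, 5, 15, 11, 6, 7, 14, 8, 12, 10]
3<4: swap(1,2), lo=2 mid=3 ⇒ [2, 3, 4, 9, 5, 15, 11, 6, 7, 14, 8, 12, 10]
9>4: swap(3,6), hi=5 ⇒ [2, 3, 4, 11, 5, 15, 9, 6, 7, 14, 8, 12, 10]
11>4: swap(3,5), hi=4 ⇒ [2, 3, 4, 15, 5, 11, 9, 6, 7, 14, 8, 12, 10]
15>4: swap(3,4), hi=3 ⇒ [2, 3, 4, 5, 15, 11, 9, 6, 7, 14, 8, 12, 10]
5>4: swap(3,3), hi=2 ⇒ [2, 3, 4, 5, 15, 11, 9, 6, 7, 14, 8, 12, 10]
done. lo=2 hi=2; a=[2, 3, 4, 5, 15, 11, 9, 6, 7, 14, 8, 12, 10]

[2, 3, 4, 5, 15, 11, 9, 6, 7, 14, 8, 12, 10]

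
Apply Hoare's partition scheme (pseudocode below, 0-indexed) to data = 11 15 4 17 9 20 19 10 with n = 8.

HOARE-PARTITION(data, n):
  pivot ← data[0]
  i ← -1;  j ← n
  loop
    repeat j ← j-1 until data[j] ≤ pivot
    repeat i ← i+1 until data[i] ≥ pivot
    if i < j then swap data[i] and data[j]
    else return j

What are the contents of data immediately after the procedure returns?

10 9 4 17 15 20 19 11

pivot = data[0] = 11; i = -1, j = 8
j→7 (data[7]=10≤11), i→0 (data[0]=11≥11); i<j, swap → 10 15 4 17 9 20 19 11
j→4 (data[4]=9≤11), i→1 (data[1]=15≥11); i<j, swap → 10 9 4 17 15 20 19 11
j→2, i→3; i≥j, return j=2. data = 10 9 4 17 15 20 19 11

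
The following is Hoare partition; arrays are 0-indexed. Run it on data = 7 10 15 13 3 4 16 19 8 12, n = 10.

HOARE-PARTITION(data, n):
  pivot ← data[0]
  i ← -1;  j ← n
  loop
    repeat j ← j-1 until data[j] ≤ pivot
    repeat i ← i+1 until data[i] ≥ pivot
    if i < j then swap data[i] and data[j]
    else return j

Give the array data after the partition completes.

4 3 15 13 10 7 16 19 8 12

pivot = data[0] = 7; i = -1, j = 10
j→5 (data[5]=4≤7), i→0 (data[0]=7≥7); i<j, swap → 4 10 15 13 3 7 16 19 8 12
j→4 (data[4]=3≤7), i→1 (data[1]=10≥7); i<j, swap → 4 3 15 13 10 7 16 19 8 12
j→1, i→2; i≥j, return j=1. data = 4 3 15 13 10 7 16 19 8 12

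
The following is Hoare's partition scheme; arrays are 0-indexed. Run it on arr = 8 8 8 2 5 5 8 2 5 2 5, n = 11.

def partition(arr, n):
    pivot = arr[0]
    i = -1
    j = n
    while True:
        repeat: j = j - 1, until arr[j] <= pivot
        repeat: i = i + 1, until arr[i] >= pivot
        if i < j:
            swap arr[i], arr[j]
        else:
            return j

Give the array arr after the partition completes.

5 2 5 2 5 5 2 8 8 8 8

pivot = arr[0] = 8; i = -1, j = 11
j→10 (arr[10]=5≤8), i→0 (arr[0]=8≥8); i<j, swap → 5 8 8 2 5 5 8 2 5 2 8
j→9 (arr[9]=2≤8), i→1 (arr[1]=8≥8); i<j, swap → 5 2 8 2 5 5 8 2 5 8 8
j→8 (arr[8]=5≤8), i→2 (arr[2]=8≥8); i<j, swap → 5 2 5 2 5 5 8 2 8 8 8
j→7 (arr[7]=2≤8), i→6 (arr[6]=8≥8); i<j, swap → 5 2 5 2 5 5 2 8 8 8 8
j→6, i→7; i≥j, return j=6. arr = 5 2 5 2 5 5 2 8 8 8 8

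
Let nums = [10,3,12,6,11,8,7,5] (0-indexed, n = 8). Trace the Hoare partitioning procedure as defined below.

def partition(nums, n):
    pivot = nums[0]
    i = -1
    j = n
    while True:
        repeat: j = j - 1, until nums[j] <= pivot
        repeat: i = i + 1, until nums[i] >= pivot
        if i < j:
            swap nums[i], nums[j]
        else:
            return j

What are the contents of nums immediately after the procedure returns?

pivot = nums[0] = 10; i = -1, j = 8
j→7 (nums[7]=5≤10), i→0 (nums[0]=10≥10); i<j, swap → [5,3,12,6,11,8,7,10]
j→6 (nums[6]=7≤10), i→2 (nums[2]=12≥10); i<j, swap → [5,3,7,6,11,8,12,10]
j→5 (nums[5]=8≤10), i→4 (nums[4]=11≥10); i<j, swap → [5,3,7,6,8,11,12,10]
j→4, i→5; i≥j, return j=4. nums = [5,3,7,6,8,11,12,10]

[5,3,7,6,8,11,12,10]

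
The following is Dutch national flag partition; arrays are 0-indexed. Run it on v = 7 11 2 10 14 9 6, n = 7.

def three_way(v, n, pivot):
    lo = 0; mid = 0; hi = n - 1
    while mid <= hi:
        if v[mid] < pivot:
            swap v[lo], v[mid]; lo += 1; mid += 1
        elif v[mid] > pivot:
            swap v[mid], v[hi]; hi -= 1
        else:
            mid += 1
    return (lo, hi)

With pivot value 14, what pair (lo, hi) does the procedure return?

(6, 6)

lo=0 mid=0 hi=6
7<14: swap(0,0), lo=1 mid=1 ⇒ 7 11 2 10 14 9 6
11<14: swap(1,1), lo=2 mid=2 ⇒ 7 11 2 10 14 9 6
2<14: swap(2,2), lo=3 mid=3 ⇒ 7 11 2 10 14 9 6
10<14: swap(3,3), lo=4 mid=4 ⇒ 7 11 2 10 14 9 6
14=14: mid=5
9<14: swap(4,5), lo=5 mid=6 ⇒ 7 11 2 10 9 14 6
6<14: swap(5,6), lo=6 mid=7 ⇒ 7 11 2 10 9 6 14
done. lo=6 hi=6; v=7 11 2 10 9 6 14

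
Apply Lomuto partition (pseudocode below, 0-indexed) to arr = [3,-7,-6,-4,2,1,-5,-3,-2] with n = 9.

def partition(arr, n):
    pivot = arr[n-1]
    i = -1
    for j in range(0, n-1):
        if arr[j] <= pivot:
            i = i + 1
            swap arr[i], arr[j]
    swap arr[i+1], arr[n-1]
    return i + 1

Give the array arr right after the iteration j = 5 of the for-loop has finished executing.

pivot=-2, i=-1
j=0: 3>-2, skip
j=1: -7≤-2, i=0, swap(0,1) ⇒ [-7,3,-6,-4,2,1,-5,-3,-2]
j=2: -6≤-2, i=1, swap(1,2) ⇒ [-7,-6,3,-4,2,1,-5,-3,-2]
j=3: -4≤-2, i=2, swap(2,3) ⇒ [-7,-6,-4,3,2,1,-5,-3,-2]
j=4: 2>-2, skip
j=5: 1>-2, skip
(after j=5) arr = [-7,-6,-4,3,2,1,-5,-3,-2]

[-7,-6,-4,3,2,1,-5,-3,-2]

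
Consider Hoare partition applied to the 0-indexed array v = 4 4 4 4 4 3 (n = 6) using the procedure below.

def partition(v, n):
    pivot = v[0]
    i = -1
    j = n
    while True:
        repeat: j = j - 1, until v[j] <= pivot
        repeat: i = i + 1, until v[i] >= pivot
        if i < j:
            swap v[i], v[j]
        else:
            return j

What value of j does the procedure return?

2

pivot = v[0] = 4; i = -1, j = 6
j→5 (v[5]=3≤4), i→0 (v[0]=4≥4); i<j, swap → 3 4 4 4 4 4
j→4 (v[4]=4≤4), i→1 (v[1]=4≥4); i<j, swap → 3 4 4 4 4 4
j→3 (v[3]=4≤4), i→2 (v[2]=4≥4); i<j, swap → 3 4 4 4 4 4
j→2, i→3; i≥j, return j=2. v = 3 4 4 4 4 4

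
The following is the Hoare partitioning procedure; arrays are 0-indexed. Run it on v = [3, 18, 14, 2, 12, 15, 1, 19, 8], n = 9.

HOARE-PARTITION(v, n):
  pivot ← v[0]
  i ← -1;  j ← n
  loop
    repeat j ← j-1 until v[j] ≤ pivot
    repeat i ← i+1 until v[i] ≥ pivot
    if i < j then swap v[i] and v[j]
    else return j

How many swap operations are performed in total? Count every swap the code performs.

2

pivot=3
j stops at 6 (1), i stops at 0 (3); swap ⇒ [1, 18, 14, 2, 12, 15, 3, 19, 8]
j stops at 3 (2), i stops at 1 (18); swap ⇒ [1, 2, 14, 18, 12, 15, 3, 19, 8]
j stops at 1, i stops at 2; i≥j ⇒ return 1. v=[1, 2, 14, 18, 12, 15, 3, 19, 8]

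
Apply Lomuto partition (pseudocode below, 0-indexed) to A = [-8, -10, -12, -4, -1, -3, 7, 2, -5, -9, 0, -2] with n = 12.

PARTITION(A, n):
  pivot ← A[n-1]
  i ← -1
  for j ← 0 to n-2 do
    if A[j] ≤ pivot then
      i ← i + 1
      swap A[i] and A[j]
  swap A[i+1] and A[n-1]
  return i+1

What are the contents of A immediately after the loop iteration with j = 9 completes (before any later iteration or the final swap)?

pivot = A[11] = -2; i = -1
j=0: A[0]=-8 ≤ -2 → i=0, swap A[0],A[0] (no change) → [-8, -10, -12, -4, -1, -3, 7, 2, -5, -9, 0, -2]
j=1: A[1]=-10 ≤ -2 → i=1, swap A[1],A[1] (no change) → [-8, -10, -12, -4, -1, -3, 7, 2, -5, -9, 0, -2]
j=2: A[2]=-12 ≤ -2 → i=2, swap A[2],A[2] (no change) → [-8, -10, -12, -4, -1, -3, 7, 2, -5, -9, 0, -2]
j=3: A[3]=-4 ≤ -2 → i=3, swap A[3],A[3] (no change) → [-8, -10, -12, -4, -1, -3, 7, 2, -5, -9, 0, -2]
j=4: A[4]=-1 > -2 → no swap
j=5: A[5]=-3 ≤ -2 → i=4, swap A[4],A[5] → [-8, -10, -12, -4, -3, -1, 7, 2, -5, -9, 0, -2]
j=6: A[6]=7 > -2 → no swap
j=7: A[7]=2 > -2 → no swap
j=8: A[8]=-5 ≤ -2 → i=5, swap A[5],A[8] → [-8, -10, -12, -4, -3, -5, 7, 2, -1, -9, 0, -2]
j=9: A[9]=-9 ≤ -2 → i=6, swap A[6],A[9] → [-8, -10, -12, -4, -3, -5, -9, 2, -1, 7, 0, -2]
(after j=9) A = [-8, -10, -12, -4, -3, -5, -9, 2, -1, 7, 0, -2]

[-8, -10, -12, -4, -3, -5, -9, 2, -1, 7, 0, -2]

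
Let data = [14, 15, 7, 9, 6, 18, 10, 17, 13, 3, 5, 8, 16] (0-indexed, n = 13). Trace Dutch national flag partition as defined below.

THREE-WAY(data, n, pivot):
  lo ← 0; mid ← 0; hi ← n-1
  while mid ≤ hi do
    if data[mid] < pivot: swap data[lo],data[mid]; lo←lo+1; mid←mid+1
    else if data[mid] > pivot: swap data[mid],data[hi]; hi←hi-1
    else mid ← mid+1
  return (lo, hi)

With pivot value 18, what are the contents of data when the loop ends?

[14, 15, 7, 9, 6, 10, 17, 13, 3, 5, 8, 16, 18]

lo=0 mid=0 hi=12
14<18: swap(0,0), lo=1 mid=1 ⇒ [14, 15, 7, 9, 6, 18, 10, 17, 13, 3, 5, 8, 16]
15<18: swap(1,1), lo=2 mid=2 ⇒ [14, 15, 7, 9, 6, 18, 10, 17, 13, 3, 5, 8, 16]
7<18: swap(2,2), lo=3 mid=3 ⇒ [14, 15, 7, 9, 6, 18, 10, 17, 13, 3, 5, 8, 16]
9<18: swap(3,3), lo=4 mid=4 ⇒ [14, 15, 7, 9, 6, 18, 10, 17, 13, 3, 5, 8, 16]
6<18: swap(4,4), lo=5 mid=5 ⇒ [14, 15, 7, 9, 6, 18, 10, 17, 13, 3, 5, 8, 16]
18=18: mid=6
10<18: swap(5,6), lo=6 mid=7 ⇒ [14, 15, 7, 9, 6, 10, 18, 17, 13, 3, 5, 8, 16]
17<18: swap(6,7), lo=7 mid=8 ⇒ [14, 15, 7, 9, 6, 10, 17, 18, 13, 3, 5, 8, 16]
13<18: swap(7,8), lo=8 mid=9 ⇒ [14, 15, 7, 9, 6, 10, 17, 13, 18, 3, 5, 8, 16]
3<18: swap(8,9), lo=9 mid=10 ⇒ [14, 15, 7, 9, 6, 10, 17, 13, 3, 18, 5, 8, 16]
5<18: swap(9,10), lo=10 mid=11 ⇒ [14, 15, 7, 9, 6, 10, 17, 13, 3, 5, 18, 8, 16]
8<18: swap(10,11), lo=11 mid=12 ⇒ [14, 15, 7, 9, 6, 10, 17, 13, 3, 5, 8, 18, 16]
16<18: swap(11,12), lo=12 mid=13 ⇒ [14, 15, 7, 9, 6, 10, 17, 13, 3, 5, 8, 16, 18]
done. lo=12 hi=12; data=[14, 15, 7, 9, 6, 10, 17, 13, 3, 5, 8, 16, 18]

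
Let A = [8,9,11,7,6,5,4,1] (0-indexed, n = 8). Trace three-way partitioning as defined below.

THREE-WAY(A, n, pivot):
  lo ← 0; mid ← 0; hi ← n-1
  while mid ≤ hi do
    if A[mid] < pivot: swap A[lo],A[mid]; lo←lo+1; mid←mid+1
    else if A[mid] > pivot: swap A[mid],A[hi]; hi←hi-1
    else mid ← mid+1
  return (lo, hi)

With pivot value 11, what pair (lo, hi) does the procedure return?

(7, 7)

pivot = 11; lo=0, mid=0, hi=7
A[mid]=8<11: swap A[0],A[0]; lo=1,mid=1 → [8,9,11,7,6,5,4,1]
A[mid]=9<11: swap A[1],A[1]; lo=2,mid=2 → [8,9,11,7,6,5,4,1]
A[mid]=11=11: mid=3
A[mid]=7<11: swap A[2],A[3]; lo=3,mid=4 → [8,9,7,11,6,5,4,1]
A[mid]=6<11: swap A[3],A[4]; lo=4,mid=5 → [8,9,7,6,11,5,4,1]
A[mid]=5<11: swap A[4],A[5]; lo=5,mid=6 → [8,9,7,6,5,11,4,1]
A[mid]=4<11: swap A[5],A[6]; lo=6,mid=7 → [8,9,7,6,5,4,11,1]
A[mid]=1<11: swap A[6],A[7]; lo=7,mid=8 → [8,9,7,6,5,4,1,11]
end: lo=7, hi=7; A = [8,9,7,6,5,4,1,11]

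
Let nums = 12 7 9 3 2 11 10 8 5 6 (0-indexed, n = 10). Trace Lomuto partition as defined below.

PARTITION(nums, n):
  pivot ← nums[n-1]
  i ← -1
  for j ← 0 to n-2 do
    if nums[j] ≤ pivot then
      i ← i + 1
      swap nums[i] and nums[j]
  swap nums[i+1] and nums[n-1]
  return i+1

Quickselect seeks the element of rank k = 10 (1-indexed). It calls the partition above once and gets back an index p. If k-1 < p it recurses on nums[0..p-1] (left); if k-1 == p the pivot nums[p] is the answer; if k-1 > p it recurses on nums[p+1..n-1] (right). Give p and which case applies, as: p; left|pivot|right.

3; right

pivot=6, i=-1
j=0: 12>6, skip
j=1: 7>6, skip
j=2: 9>6, skip
j=3: 3≤6, i=0, swap(0,3) ⇒ 3 7 9 12 2 11 10 8 5 6
j=4: 2≤6, i=1, swap(1,4) ⇒ 3 2 9 12 7 11 10 8 5 6
j=5: 11>6, skip
j=6: 10>6, skip
j=7: 8>6, skip
j=8: 5≤6, i=2, swap(2,8) ⇒ 3 2 5 12 7 11 10 8 9 6
swap(3,9) ⇒ 3 2 5 6 7 11 10 8 9 12; return 3
p = 3; k-1 = 9 > 3 ⇒ right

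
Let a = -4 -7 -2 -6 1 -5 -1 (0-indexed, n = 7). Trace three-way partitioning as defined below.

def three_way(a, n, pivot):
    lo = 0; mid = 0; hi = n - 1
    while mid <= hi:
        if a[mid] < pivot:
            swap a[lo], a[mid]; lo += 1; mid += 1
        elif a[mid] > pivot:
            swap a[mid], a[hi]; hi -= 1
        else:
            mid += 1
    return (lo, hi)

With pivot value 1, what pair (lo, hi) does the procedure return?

(6, 6)

lo=0 mid=0 hi=6
-4<1: swap(0,0), lo=1 mid=1 ⇒ -4 -7 -2 -6 1 -5 -1
-7<1: swap(1,1), lo=2 mid=2 ⇒ -4 -7 -2 -6 1 -5 -1
-2<1: swap(2,2), lo=3 mid=3 ⇒ -4 -7 -2 -6 1 -5 -1
-6<1: swap(3,3), lo=4 mid=4 ⇒ -4 -7 -2 -6 1 -5 -1
1=1: mid=5
-5<1: swap(4,5), lo=5 mid=6 ⇒ -4 -7 -2 -6 -5 1 -1
-1<1: swap(5,6), lo=6 mid=7 ⇒ -4 -7 -2 -6 -5 -1 1
done. lo=6 hi=6; a=-4 -7 -2 -6 -5 -1 1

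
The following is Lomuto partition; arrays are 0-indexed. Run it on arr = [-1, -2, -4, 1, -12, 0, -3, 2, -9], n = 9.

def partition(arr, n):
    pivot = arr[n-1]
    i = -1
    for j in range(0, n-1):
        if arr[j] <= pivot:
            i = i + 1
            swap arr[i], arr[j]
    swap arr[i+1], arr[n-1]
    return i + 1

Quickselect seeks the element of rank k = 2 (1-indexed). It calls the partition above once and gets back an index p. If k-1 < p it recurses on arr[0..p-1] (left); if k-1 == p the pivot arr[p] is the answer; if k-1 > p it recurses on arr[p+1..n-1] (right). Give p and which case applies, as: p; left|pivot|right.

1; pivot

pivot=-9, i=-1
j=0: -1>-9, skip
j=1: -2>-9, skip
j=2: -4>-9, skip
j=3: 1>-9, skip
j=4: -12≤-9, i=0, swap(0,4) ⇒ [-12, -2, -4, 1, -1, 0, -3, 2, -9]
j=5: 0>-9, skip
j=6: -3>-9, skip
j=7: 2>-9, skip
swap(1,8) ⇒ [-12, -9, -4, 1, -1, 0, -3, 2, -2]; return 1
p = 1; k-1 = 1 == 1 ⇒ pivot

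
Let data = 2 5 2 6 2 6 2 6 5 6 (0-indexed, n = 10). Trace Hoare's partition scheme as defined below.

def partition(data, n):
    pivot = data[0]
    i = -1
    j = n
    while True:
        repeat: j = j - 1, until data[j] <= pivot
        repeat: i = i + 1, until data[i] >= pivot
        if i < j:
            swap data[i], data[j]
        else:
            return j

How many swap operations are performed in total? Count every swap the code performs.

pivot = data[0] = 2; i = -1, j = 10
j→6 (data[6]=2≤2), i→0 (data[0]=2≥2); i<j, swap → 2 5 2 6 2 6 2 6 5 6
j→4 (data[4]=2≤2), i→1 (data[1]=5≥2); i<j, swap → 2 2 2 6 5 6 2 6 5 6
j→2, i→2; i≥j, return j=2. data = 2 2 2 6 5 6 2 6 5 6

2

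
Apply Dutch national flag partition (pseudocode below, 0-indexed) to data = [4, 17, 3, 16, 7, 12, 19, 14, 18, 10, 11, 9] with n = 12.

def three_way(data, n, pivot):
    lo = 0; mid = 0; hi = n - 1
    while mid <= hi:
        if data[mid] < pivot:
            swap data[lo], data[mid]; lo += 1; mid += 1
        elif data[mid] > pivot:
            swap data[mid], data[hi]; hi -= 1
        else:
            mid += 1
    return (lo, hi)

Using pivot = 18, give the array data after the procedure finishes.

lo=0 mid=0 hi=11
4<18: swap(0,0), lo=1 mid=1 ⇒ [4, 17, 3, 16, 7, 12, 19, 14, 18, 10, 11, 9]
17<18: swap(1,1), lo=2 mid=2 ⇒ [4, 17, 3, 16, 7, 12, 19, 14, 18, 10, 11, 9]
3<18: swap(2,2), lo=3 mid=3 ⇒ [4, 17, 3, 16, 7, 12, 19, 14, 18, 10, 11, 9]
16<18: swap(3,3), lo=4 mid=4 ⇒ [4, 17, 3, 16, 7, 12, 19, 14, 18, 10, 11, 9]
7<18: swap(4,4), lo=5 mid=5 ⇒ [4, 17, 3, 16, 7, 12, 19, 14, 18, 10, 11, 9]
12<18: swap(5,5), lo=6 mid=6 ⇒ [4, 17, 3, 16, 7, 12, 19, 14, 18, 10, 11, 9]
19>18: swap(6,11), hi=10 ⇒ [4, 17, 3, 16, 7, 12, 9, 14, 18, 10, 11, 19]
9<18: swap(6,6), lo=7 mid=7 ⇒ [4, 17, 3, 16, 7, 12, 9, 14, 18, 10, 11, 19]
14<18: swap(7,7), lo=8 mid=8 ⇒ [4, 17, 3, 16, 7, 12, 9, 14, 18, 10, 11, 19]
18=18: mid=9
10<18: swap(8,9), lo=9 mid=10 ⇒ [4, 17, 3, 16, 7, 12, 9, 14, 10, 18, 11, 19]
11<18: swap(9,10), lo=10 mid=11 ⇒ [4, 17, 3, 16, 7, 12, 9, 14, 10, 11, 18, 19]
done. lo=10 hi=10; data=[4, 17, 3, 16, 7, 12, 9, 14, 10, 11, 18, 19]

[4, 17, 3, 16, 7, 12, 9, 14, 10, 11, 18, 19]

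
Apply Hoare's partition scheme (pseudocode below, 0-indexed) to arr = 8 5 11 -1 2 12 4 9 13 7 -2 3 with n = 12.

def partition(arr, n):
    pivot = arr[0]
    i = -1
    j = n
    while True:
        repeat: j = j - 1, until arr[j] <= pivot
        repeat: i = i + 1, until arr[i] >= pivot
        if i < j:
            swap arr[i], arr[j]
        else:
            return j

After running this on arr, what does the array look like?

3 5 -2 -1 2 7 4 9 13 12 11 8

pivot=8
j stops at 11 (3), i stops at 0 (8); swap ⇒ 3 5 11 -1 2 12 4 9 13 7 -2 8
j stops at 10 (-2), i stops at 2 (11); swap ⇒ 3 5 -2 -1 2 12 4 9 13 7 11 8
j stops at 9 (7), i stops at 5 (12); swap ⇒ 3 5 -2 -1 2 7 4 9 13 12 11 8
j stops at 6, i stops at 7; i≥j ⇒ return 6. arr=3 5 -2 -1 2 7 4 9 13 12 11 8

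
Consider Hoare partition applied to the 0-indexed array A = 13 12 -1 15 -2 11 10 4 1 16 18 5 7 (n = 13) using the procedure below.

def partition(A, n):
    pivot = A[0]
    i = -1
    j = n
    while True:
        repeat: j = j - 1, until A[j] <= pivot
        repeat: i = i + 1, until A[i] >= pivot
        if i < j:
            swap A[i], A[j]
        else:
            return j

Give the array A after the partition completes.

pivot = A[0] = 13; i = -1, j = 13
j→12 (A[12]=7≤13), i→0 (A[0]=13≥13); i<j, swap → 7 12 -1 15 -2 11 10 4 1 16 18 5 13
j→11 (A[11]=5≤13), i→3 (A[3]=15≥13); i<j, swap → 7 12 -1 5 -2 11 10 4 1 16 18 15 13
j→8, i→9; i≥j, return j=8. A = 7 12 -1 5 -2 11 10 4 1 16 18 15 13

7 12 -1 5 -2 11 10 4 1 16 18 15 13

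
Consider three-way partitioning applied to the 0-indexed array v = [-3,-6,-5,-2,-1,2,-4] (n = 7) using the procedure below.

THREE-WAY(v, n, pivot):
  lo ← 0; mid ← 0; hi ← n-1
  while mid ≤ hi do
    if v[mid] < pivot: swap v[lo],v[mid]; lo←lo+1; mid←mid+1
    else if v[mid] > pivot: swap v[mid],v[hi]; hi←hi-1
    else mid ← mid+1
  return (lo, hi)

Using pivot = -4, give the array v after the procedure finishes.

[-6,-5,-4,-1,2,-2,-3]

pivot = -4; lo=0, mid=0, hi=6
v[mid]=-3>-4: swap v[0],v[6]; hi=5 → [-4,-6,-5,-2,-1,2,-3]
v[mid]=-4=-4: mid=1
v[mid]=-6<-4: swap v[0],v[1]; lo=1,mid=2 → [-6,-4,-5,-2,-1,2,-3]
v[mid]=-5<-4: swap v[1],v[2]; lo=2,mid=3 → [-6,-5,-4,-2,-1,2,-3]
v[mid]=-2>-4: swap v[3],v[5]; hi=4 → [-6,-5,-4,2,-1,-2,-3]
v[mid]=2>-4: swap v[3],v[4]; hi=3 → [-6,-5,-4,-1,2,-2,-3]
v[mid]=-1>-4: swap v[3],v[3]; hi=2 → [-6,-5,-4,-1,2,-2,-3]
end: lo=2, hi=2; v = [-6,-5,-4,-1,2,-2,-3]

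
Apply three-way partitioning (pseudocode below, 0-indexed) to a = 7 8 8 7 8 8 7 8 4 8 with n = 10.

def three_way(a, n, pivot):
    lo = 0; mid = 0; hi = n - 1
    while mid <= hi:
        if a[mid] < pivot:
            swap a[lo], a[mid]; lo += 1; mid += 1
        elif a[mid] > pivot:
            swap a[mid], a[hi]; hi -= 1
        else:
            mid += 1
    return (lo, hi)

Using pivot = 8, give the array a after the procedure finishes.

pivot = 8; lo=0, mid=0, hi=9
a[mid]=7<8: swap a[0],a[0]; lo=1,mid=1 → 7 8 8 7 8 8 7 8 4 8
a[mid]=8=8: mid=2
a[mid]=8=8: mid=3
a[mid]=7<8: swap a[1],a[3]; lo=2,mid=4 → 7 7 8 8 8 8 7 8 4 8
a[mid]=8=8: mid=5
a[mid]=8=8: mid=6
a[mid]=7<8: swap a[2],a[6]; lo=3,mid=7 → 7 7 7 8 8 8 8 8 4 8
a[mid]=8=8: mid=8
a[mid]=4<8: swap a[3],a[8]; lo=4,mid=9 → 7 7 7 4 8 8 8 8 8 8
a[mid]=8=8: mid=10
end: lo=4, hi=9; a = 7 7 7 4 8 8 8 8 8 8

7 7 7 4 8 8 8 8 8 8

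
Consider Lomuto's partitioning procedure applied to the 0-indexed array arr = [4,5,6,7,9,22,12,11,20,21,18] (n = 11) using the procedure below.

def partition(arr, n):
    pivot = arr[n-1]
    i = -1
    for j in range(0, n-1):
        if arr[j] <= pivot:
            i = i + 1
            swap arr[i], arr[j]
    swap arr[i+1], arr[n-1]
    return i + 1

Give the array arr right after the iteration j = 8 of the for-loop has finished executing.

pivot=18, i=-1
j=0: 4≤18, i=0, swap(0,0) ⇒ [4,5,6,7,9,22,12,11,20,21,18]
j=1: 5≤18, i=1, swap(1,1) ⇒ [4,5,6,7,9,22,12,11,20,21,18]
j=2: 6≤18, i=2, swap(2,2) ⇒ [4,5,6,7,9,22,12,11,20,21,18]
j=3: 7≤18, i=3, swap(3,3) ⇒ [4,5,6,7,9,22,12,11,20,21,18]
j=4: 9≤18, i=4, swap(4,4) ⇒ [4,5,6,7,9,22,12,11,20,21,18]
j=5: 22>18, skip
j=6: 12≤18, i=5, swap(5,6) ⇒ [4,5,6,7,9,12,22,11,20,21,18]
j=7: 11≤18, i=6, swap(6,7) ⇒ [4,5,6,7,9,12,11,22,20,21,18]
j=8: 20>18, skip
(after j=8) arr = [4,5,6,7,9,12,11,22,20,21,18]

[4,5,6,7,9,12,11,22,20,21,18]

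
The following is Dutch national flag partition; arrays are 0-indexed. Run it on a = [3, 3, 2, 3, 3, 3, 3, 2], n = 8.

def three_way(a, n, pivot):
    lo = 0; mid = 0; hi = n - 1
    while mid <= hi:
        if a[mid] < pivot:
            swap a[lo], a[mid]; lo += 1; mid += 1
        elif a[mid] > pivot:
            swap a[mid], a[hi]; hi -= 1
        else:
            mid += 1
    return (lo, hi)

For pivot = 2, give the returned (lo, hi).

lo=0 mid=0 hi=7
3>2: swap(0,7), hi=6 ⇒ [2, 3, 2, 3, 3, 3, 3, 3]
2=2: mid=1
3>2: swap(1,6), hi=5 ⇒ [2, 3, 2, 3, 3, 3, 3, 3]
3>2: swap(1,5), hi=4 ⇒ [2, 3, 2, 3, 3, 3, 3, 3]
3>2: swap(1,4), hi=3 ⇒ [2, 3, 2, 3, 3, 3, 3, 3]
3>2: swap(1,3), hi=2 ⇒ [2, 3, 2, 3, 3, 3, 3, 3]
3>2: swap(1,2), hi=1 ⇒ [2, 2, 3, 3, 3, 3, 3, 3]
2=2: mid=2
done. lo=0 hi=1; a=[2, 2, 3, 3, 3, 3, 3, 3]

(0, 1)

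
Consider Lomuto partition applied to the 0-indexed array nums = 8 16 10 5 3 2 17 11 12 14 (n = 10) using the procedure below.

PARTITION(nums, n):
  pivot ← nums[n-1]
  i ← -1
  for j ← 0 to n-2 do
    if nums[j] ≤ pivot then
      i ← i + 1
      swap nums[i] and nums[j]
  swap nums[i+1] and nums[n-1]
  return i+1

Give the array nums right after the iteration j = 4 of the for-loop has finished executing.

pivot=14, i=-1
j=0: 8≤14, i=0, swap(0,0) ⇒ 8 16 10 5 3 2 17 11 12 14
j=1: 16>14, skip
j=2: 10≤14, i=1, swap(1,2) ⇒ 8 10 16 5 3 2 17 11 12 14
j=3: 5≤14, i=2, swap(2,3) ⇒ 8 10 5 16 3 2 17 11 12 14
j=4: 3≤14, i=3, swap(3,4) ⇒ 8 10 5 3 16 2 17 11 12 14
(after j=4) nums = 8 10 5 3 16 2 17 11 12 14

8 10 5 3 16 2 17 11 12 14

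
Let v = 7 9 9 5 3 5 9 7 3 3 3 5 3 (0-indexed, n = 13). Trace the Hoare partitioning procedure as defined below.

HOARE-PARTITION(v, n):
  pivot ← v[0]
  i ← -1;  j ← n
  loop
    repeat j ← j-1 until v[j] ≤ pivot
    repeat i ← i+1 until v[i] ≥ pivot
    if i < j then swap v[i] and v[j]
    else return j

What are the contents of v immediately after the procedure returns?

pivot=7
j stops at 12 (3), i stops at 0 (7); swap ⇒ 3 9 9 5 3 5 9 7 3 3 3 5 7
j stops at 11 (5), i stops at 1 (9); swap ⇒ 3 5 9 5 3 5 9 7 3 3 3 9 7
j stops at 10 (3), i stops at 2 (9); swap ⇒ 3 5 3 5 3 5 9 7 3 3 9 9 7
j stops at 9 (3), i stops at 6 (9); swap ⇒ 3 5 3 5 3 5 3 7 3 9 9 9 7
j stops at 8 (3), i stops at 7 (7); swap ⇒ 3 5 3 5 3 5 3 3 7 9 9 9 7
j stops at 7, i stops at 8; i≥j ⇒ return 7. v=3 5 3 5 3 5 3 3 7 9 9 9 7

3 5 3 5 3 5 3 3 7 9 9 9 7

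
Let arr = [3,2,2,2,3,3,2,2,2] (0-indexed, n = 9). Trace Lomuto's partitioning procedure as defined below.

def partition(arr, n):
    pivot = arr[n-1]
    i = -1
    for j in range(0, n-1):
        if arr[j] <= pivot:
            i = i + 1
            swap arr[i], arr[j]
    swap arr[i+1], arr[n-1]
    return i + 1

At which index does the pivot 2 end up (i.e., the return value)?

5

pivot = arr[8] = 2; i = -1
j=0: arr[0]=3 > 2 → no swap
j=1: arr[1]=2 ≤ 2 → i=0, swap arr[0],arr[1] → [2,3,2,2,3,3,2,2,2]
j=2: arr[2]=2 ≤ 2 → i=1, swap arr[1],arr[2] → [2,2,3,2,3,3,2,2,2]
j=3: arr[3]=2 ≤ 2 → i=2, swap arr[2],arr[3] → [2,2,2,3,3,3,2,2,2]
j=4: arr[4]=3 > 2 → no swap
j=5: arr[5]=3 > 2 → no swap
j=6: arr[6]=2 ≤ 2 → i=3, swap arr[3],arr[6] → [2,2,2,2,3,3,3,2,2]
j=7: arr[7]=2 ≤ 2 → i=4, swap arr[4],arr[7] → [2,2,2,2,2,3,3,3,2]
final swap arr[5],arr[8] → [2,2,2,2,2,2,3,3,3]; return 5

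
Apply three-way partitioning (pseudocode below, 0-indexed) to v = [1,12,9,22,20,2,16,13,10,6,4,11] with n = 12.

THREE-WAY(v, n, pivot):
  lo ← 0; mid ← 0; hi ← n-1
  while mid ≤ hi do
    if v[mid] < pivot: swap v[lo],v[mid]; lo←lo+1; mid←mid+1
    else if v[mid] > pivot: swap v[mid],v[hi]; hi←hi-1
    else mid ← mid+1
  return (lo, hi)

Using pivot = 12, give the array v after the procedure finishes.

[1,9,11,4,2,6,10,12,13,16,20,22]

lo=0 mid=0 hi=11
1<12: swap(0,0), lo=1 mid=1 ⇒ [1,12,9,22,20,2,16,13,10,6,4,11]
12=12: mid=2
9<12: swap(1,2), lo=2 mid=3 ⇒ [1,9,12,22,20,2,16,13,10,6,4,11]
22>12: swap(3,11), hi=10 ⇒ [1,9,12,11,20,2,16,13,10,6,4,22]
11<12: swap(2,3), lo=3 mid=4 ⇒ [1,9,11,12,20,2,16,13,10,6,4,22]
20>12: swap(4,10), hi=9 ⇒ [1,9,11,12,4,2,16,13,10,6,20,22]
4<12: swap(3,4), lo=4 mid=5 ⇒ [1,9,11,4,12,2,16,13,10,6,20,22]
2<12: swap(4,5), lo=5 mid=6 ⇒ [1,9,11,4,2,12,16,13,10,6,20,22]
16>12: swap(6,9), hi=8 ⇒ [1,9,11,4,2,12,6,13,10,16,20,22]
6<12: swap(5,6), lo=6 mid=7 ⇒ [1,9,11,4,2,6,12,13,10,16,20,22]
13>12: swap(7,8), hi=7 ⇒ [1,9,11,4,2,6,12,10,13,16,20,22]
10<12: swap(6,7), lo=7 mid=8 ⇒ [1,9,11,4,2,6,10,12,13,16,20,22]
done. lo=7 hi=7; v=[1,9,11,4,2,6,10,12,13,16,20,22]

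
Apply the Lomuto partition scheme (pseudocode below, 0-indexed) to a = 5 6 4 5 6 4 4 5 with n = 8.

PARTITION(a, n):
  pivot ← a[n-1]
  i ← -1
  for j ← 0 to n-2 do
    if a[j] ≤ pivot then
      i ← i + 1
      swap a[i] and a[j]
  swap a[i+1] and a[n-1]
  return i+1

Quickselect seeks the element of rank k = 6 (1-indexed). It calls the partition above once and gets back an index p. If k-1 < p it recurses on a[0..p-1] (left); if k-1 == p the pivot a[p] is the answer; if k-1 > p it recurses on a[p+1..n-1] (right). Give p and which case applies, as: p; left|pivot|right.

pivot = a[7] = 5; i = -1
j=0: a[0]=5 ≤ 5 → i=0, swap a[0],a[0] (no change) → 5 6 4 5 6 4 4 5
j=1: a[1]=6 > 5 → no swap
j=2: a[2]=4 ≤ 5 → i=1, swap a[1],a[2] → 5 4 6 5 6 4 4 5
j=3: a[3]=5 ≤ 5 → i=2, swap a[2],a[3] → 5 4 5 6 6 4 4 5
j=4: a[4]=6 > 5 → no swap
j=5: a[5]=4 ≤ 5 → i=3, swap a[3],a[5] → 5 4 5 4 6 6 4 5
j=6: a[6]=4 ≤ 5 → i=4, swap a[4],a[6] → 5 4 5 4 4 6 6 5
final swap a[5],a[7] → 5 4 5 4 4 5 6 6; return 5
p = 5; k-1 = 5 == 5 ⇒ pivot

5; pivot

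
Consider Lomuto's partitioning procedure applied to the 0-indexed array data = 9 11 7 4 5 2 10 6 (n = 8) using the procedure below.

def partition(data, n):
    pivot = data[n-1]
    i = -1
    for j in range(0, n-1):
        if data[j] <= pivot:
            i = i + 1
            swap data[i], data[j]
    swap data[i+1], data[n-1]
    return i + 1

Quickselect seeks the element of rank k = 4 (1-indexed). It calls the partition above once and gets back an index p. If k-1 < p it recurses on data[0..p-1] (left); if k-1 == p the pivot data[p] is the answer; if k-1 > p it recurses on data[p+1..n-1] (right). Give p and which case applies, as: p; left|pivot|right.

3; pivot

pivot = data[7] = 6; i = -1
j=0: data[0]=9 > 6 → no swap
j=1: data[1]=11 > 6 → no swap
j=2: data[2]=7 > 6 → no swap
j=3: data[3]=4 ≤ 6 → i=0, swap data[0],data[3] → 4 11 7 9 5 2 10 6
j=4: data[4]=5 ≤ 6 → i=1, swap data[1],data[4] → 4 5 7 9 11 2 10 6
j=5: data[5]=2 ≤ 6 → i=2, swap data[2],data[5] → 4 5 2 9 11 7 10 6
j=6: data[6]=10 > 6 → no swap
final swap data[3],data[7] → 4 5 2 6 11 7 10 9; return 3
p = 3; k-1 = 3 == 3 ⇒ pivot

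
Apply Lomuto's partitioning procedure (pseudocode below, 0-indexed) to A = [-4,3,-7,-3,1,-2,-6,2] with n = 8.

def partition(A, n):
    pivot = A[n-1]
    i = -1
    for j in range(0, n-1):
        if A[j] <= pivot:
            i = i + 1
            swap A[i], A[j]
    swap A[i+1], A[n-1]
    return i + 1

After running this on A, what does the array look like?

[-4,-7,-3,1,-2,-6,2,3]

pivot=2, i=-1
j=0: -4≤2, i=0, swap(0,0) ⇒ [-4,3,-7,-3,1,-2,-6,2]
j=1: 3>2, skip
j=2: -7≤2, i=1, swap(1,2) ⇒ [-4,-7,3,-3,1,-2,-6,2]
j=3: -3≤2, i=2, swap(2,3) ⇒ [-4,-7,-3,3,1,-2,-6,2]
j=4: 1≤2, i=3, swap(3,4) ⇒ [-4,-7,-3,1,3,-2,-6,2]
j=5: -2≤2, i=4, swap(4,5) ⇒ [-4,-7,-3,1,-2,3,-6,2]
j=6: -6≤2, i=5, swap(5,6) ⇒ [-4,-7,-3,1,-2,-6,3,2]
swap(6,7) ⇒ [-4,-7,-3,1,-2,-6,2,3]; return 6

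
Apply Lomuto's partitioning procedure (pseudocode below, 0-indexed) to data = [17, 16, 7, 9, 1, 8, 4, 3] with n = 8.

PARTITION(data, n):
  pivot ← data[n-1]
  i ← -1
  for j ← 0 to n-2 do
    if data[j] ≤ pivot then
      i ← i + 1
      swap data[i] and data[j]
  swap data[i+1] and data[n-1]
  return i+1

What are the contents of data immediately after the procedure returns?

[1, 3, 7, 9, 17, 8, 4, 16]

pivot = data[7] = 3; i = -1
j=0: data[0]=17 > 3 → no swap
j=1: data[1]=16 > 3 → no swap
j=2: data[2]=7 > 3 → no swap
j=3: data[3]=9 > 3 → no swap
j=4: data[4]=1 ≤ 3 → i=0, swap data[0],data[4] → [1, 16, 7, 9, 17, 8, 4, 3]
j=5: data[5]=8 > 3 → no swap
j=6: data[6]=4 > 3 → no swap
final swap data[1],data[7] → [1, 3, 7, 9, 17, 8, 4, 16]; return 1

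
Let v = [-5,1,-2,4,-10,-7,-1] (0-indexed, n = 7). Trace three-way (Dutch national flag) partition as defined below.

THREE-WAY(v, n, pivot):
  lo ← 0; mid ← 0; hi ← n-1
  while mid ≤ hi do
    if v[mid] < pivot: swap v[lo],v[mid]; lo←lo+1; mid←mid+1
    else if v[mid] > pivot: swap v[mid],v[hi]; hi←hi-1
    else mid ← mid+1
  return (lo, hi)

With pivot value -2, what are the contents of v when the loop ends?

[-5,-7,-10,-2,4,-1,1]

pivot = -2; lo=0, mid=0, hi=6
v[mid]=-5<-2: swap v[0],v[0]; lo=1,mid=1 → [-5,1,-2,4,-10,-7,-1]
v[mid]=1>-2: swap v[1],v[6]; hi=5 → [-5,-1,-2,4,-10,-7,1]
v[mid]=-1>-2: swap v[1],v[5]; hi=4 → [-5,-7,-2,4,-10,-1,1]
v[mid]=-7<-2: swap v[1],v[1]; lo=2,mid=2 → [-5,-7,-2,4,-10,-1,1]
v[mid]=-2=-2: mid=3
v[mid]=4>-2: swap v[3],v[4]; hi=3 → [-5,-7,-2,-10,4,-1,1]
v[mid]=-10<-2: swap v[2],v[3]; lo=3,mid=4 → [-5,-7,-10,-2,4,-1,1]
end: lo=3, hi=3; v = [-5,-7,-10,-2,4,-1,1]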